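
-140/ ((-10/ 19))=266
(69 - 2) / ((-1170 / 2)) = -67 / 585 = -0.11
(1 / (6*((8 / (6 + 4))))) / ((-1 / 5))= -25 / 24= -1.04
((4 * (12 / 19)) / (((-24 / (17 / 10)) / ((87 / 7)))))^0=1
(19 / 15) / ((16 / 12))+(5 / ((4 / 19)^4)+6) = 3266921 / 1280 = 2552.28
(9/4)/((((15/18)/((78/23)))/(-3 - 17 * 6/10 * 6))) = -338013/575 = -587.85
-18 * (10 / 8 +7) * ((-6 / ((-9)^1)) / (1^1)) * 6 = -594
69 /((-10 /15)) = -103.50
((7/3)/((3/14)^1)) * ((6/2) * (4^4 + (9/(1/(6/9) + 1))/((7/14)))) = 128968/15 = 8597.87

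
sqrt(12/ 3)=2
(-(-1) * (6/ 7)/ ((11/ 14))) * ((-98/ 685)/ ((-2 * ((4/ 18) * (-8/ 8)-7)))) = -5292/ 489775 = -0.01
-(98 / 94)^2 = -2401 / 2209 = -1.09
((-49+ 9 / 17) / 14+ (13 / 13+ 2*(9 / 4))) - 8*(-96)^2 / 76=-4377601 / 4522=-968.07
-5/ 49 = -0.10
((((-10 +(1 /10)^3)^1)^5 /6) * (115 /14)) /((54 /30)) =-85142601110259301851 /1120000000000000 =-76020.18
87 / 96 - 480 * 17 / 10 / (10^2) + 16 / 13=-62639 / 10400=-6.02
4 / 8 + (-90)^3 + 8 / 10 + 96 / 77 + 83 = -561264129 / 770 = -728914.45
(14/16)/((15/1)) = 7/120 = 0.06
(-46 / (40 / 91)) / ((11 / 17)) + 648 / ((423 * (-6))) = -1674947 / 10340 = -161.99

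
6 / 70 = 0.09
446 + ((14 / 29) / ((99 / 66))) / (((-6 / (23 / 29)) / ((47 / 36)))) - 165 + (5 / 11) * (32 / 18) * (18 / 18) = 422251825 / 1498662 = 281.75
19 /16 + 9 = 10.19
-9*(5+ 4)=-81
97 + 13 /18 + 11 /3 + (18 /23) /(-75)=1049267 /10350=101.38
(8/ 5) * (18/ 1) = 144/ 5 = 28.80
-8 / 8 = -1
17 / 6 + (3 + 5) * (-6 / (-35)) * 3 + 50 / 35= 1759 / 210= 8.38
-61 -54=-115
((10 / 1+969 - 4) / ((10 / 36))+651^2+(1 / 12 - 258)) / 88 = 5124637 / 1056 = 4852.88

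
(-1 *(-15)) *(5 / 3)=25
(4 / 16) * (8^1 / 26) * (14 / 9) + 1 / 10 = 257 / 1170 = 0.22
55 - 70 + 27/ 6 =-21/ 2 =-10.50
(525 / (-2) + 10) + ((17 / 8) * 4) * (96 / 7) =-1903 / 14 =-135.93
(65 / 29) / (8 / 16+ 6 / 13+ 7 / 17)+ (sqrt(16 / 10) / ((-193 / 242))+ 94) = 1683412 / 17603- 484 * sqrt(10) / 965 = 94.05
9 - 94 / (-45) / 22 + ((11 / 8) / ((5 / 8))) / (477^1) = 238727 / 26235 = 9.10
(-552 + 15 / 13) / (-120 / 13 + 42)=-2387 / 142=-16.81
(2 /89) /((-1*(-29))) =0.00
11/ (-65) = -11/ 65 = -0.17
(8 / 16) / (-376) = -1 / 752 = -0.00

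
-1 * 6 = -6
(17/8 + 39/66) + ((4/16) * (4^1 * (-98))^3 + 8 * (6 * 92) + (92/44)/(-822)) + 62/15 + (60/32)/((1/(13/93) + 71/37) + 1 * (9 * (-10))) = -35325121267272911/2346459280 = -15054649.18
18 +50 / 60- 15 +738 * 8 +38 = 35675 / 6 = 5945.83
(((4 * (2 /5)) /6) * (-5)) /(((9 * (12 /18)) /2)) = -4 /9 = -0.44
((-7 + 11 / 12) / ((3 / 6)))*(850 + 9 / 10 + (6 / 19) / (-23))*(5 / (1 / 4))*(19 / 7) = -561990.12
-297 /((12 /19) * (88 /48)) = -256.50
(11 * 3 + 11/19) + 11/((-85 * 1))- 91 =-92944/1615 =-57.55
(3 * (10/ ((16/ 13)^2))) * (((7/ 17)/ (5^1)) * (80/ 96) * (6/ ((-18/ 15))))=-29575/ 4352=-6.80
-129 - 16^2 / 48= -403 / 3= -134.33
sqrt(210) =14.49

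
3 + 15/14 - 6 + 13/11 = -115/154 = -0.75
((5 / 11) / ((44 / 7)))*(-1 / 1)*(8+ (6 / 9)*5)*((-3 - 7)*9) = 8925 / 121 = 73.76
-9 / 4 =-2.25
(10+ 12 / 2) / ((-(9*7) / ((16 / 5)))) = -256 / 315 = -0.81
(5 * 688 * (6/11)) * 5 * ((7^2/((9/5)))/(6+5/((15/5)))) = 8428000/253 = 33312.25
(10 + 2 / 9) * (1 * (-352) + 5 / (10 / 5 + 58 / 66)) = -612260 / 171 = -3580.47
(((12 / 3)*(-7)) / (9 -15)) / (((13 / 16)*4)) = 56 / 39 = 1.44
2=2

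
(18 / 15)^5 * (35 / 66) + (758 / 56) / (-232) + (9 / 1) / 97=5865570439 / 4332020000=1.35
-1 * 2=-2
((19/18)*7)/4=133/72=1.85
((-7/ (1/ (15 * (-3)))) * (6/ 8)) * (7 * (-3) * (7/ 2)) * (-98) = 6806835/ 4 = 1701708.75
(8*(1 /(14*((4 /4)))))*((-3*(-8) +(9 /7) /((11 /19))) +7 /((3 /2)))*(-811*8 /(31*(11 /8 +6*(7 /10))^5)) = -18961154048000000 /27643690947972561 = -0.69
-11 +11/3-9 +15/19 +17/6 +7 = -217/38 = -5.71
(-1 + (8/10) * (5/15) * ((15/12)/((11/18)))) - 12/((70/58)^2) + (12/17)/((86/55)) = -8.24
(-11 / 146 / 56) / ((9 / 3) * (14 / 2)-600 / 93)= -0.00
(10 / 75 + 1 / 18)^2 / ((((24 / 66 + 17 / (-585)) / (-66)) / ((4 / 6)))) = -4.69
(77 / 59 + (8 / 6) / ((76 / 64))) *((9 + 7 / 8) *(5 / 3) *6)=3225175 / 13452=239.75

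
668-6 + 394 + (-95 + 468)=1429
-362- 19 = -381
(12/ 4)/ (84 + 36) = 1/ 40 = 0.02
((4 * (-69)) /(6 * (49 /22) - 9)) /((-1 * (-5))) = -12.65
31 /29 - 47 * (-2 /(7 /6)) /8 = 4523 /406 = 11.14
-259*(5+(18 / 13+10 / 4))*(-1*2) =4602.23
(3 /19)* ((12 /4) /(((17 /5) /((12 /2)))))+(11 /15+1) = 12448 /4845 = 2.57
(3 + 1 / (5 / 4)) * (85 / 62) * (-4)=-646 / 31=-20.84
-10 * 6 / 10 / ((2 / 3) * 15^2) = -1 / 25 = -0.04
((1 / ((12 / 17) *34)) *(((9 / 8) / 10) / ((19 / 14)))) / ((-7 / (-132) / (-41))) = -2.67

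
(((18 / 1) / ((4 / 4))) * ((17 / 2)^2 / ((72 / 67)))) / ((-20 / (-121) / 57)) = 133546611 / 320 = 417333.16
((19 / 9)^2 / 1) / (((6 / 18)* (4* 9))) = 361 / 972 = 0.37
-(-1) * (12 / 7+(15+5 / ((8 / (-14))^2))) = 3587 / 112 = 32.03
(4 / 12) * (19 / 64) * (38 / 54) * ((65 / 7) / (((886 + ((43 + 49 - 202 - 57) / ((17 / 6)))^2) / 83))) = 562854955 / 45724984704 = 0.01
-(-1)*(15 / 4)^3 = 3375 / 64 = 52.73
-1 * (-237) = 237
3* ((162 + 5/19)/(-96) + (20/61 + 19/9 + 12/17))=8254195/1891488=4.36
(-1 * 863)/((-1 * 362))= 863/362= 2.38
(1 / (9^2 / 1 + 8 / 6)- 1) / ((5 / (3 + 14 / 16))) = -1891 / 2470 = -0.77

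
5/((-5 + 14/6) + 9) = 0.79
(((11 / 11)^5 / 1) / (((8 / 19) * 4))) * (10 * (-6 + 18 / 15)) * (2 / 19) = -3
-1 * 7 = -7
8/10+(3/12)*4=9/5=1.80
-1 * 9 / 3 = -3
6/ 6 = 1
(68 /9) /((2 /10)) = 37.78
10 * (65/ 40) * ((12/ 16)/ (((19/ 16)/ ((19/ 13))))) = 15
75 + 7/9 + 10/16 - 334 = -257.60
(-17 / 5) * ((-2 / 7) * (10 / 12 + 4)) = 493 / 105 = 4.70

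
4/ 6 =2/ 3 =0.67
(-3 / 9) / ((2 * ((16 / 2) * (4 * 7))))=-1 / 1344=-0.00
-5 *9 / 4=-45 / 4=-11.25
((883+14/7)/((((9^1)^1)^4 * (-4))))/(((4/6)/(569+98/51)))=-8589515/297432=-28.88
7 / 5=1.40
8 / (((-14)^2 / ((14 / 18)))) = 2 / 63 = 0.03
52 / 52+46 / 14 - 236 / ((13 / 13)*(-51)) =3182 / 357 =8.91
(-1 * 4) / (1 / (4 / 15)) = -16 / 15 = -1.07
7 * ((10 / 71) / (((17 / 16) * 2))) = 560 / 1207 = 0.46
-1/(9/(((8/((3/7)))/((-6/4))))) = 112/81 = 1.38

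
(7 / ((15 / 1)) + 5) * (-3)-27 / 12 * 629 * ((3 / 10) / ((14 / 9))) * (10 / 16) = -837707 / 4480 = -186.99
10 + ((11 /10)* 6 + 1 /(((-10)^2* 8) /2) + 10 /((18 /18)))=10641 /400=26.60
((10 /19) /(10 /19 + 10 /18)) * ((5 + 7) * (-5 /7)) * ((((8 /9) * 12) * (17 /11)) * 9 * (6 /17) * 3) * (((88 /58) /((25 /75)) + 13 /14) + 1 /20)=-2095134336 /578347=-3622.63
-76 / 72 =-19 / 18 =-1.06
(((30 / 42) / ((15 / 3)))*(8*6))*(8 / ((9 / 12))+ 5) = 107.43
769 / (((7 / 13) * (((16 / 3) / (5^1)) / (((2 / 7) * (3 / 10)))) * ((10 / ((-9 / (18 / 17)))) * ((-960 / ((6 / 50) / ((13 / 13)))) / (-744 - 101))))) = -258492429 / 25088000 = -10.30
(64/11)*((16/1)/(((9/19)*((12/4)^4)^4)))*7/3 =136192/12784876137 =0.00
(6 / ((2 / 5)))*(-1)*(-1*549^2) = 4521015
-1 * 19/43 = -19/43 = -0.44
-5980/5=-1196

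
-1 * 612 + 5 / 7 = -4279 / 7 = -611.29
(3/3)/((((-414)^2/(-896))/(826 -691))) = -1120/1587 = -0.71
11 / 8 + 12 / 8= 23 / 8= 2.88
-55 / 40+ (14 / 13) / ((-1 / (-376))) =41969 / 104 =403.55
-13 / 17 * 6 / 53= -78 / 901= -0.09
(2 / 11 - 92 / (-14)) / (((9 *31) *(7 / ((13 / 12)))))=1690 / 451143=0.00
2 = 2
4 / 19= 0.21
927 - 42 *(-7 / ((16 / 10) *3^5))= 300593 / 324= 927.76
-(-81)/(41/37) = 2997/41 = 73.10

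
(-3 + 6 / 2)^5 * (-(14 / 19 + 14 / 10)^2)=0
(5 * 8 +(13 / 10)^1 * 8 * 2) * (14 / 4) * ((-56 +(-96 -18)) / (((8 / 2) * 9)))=-9044 / 9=-1004.89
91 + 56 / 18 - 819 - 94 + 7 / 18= -1637 / 2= -818.50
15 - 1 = 14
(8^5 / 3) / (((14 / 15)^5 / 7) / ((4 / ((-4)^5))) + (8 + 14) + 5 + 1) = 5205.12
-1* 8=-8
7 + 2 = 9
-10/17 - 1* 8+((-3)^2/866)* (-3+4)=-126283/14722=-8.58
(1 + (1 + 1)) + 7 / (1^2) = 10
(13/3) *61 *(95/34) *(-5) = -376675/102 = -3692.89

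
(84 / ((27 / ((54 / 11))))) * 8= 1344 / 11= 122.18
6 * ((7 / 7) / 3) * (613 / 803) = 1226 / 803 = 1.53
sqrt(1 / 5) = sqrt(5) / 5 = 0.45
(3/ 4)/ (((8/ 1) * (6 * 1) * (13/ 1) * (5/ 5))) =0.00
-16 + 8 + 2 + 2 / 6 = -17 / 3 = -5.67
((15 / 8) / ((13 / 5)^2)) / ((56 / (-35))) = -1875 / 10816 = -0.17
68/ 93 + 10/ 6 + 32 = 3199/ 93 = 34.40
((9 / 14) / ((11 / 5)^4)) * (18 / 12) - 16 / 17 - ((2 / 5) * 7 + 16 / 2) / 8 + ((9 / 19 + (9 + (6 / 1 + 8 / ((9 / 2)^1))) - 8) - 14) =-20850761809 / 2979297090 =-7.00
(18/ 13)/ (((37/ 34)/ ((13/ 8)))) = 153/ 74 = 2.07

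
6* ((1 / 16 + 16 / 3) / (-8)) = -259 / 64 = -4.05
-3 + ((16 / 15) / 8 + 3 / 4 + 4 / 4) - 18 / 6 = -4.12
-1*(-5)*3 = 15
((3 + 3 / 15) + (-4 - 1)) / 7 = -9 / 35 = -0.26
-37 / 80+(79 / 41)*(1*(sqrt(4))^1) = 3.39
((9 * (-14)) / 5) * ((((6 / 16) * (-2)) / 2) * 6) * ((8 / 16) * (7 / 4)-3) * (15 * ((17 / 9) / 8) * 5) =-273105 / 128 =-2133.63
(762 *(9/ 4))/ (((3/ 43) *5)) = 49149/ 10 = 4914.90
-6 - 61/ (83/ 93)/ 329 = -169515/ 27307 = -6.21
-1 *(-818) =818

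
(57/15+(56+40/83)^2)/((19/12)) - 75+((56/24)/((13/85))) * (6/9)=149500684669/76571235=1952.44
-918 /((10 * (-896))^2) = -459 /40140800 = -0.00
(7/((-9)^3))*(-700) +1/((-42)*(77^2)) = 406729157/60511374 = 6.72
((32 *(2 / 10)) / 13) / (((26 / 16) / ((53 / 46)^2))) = 179776 / 447005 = 0.40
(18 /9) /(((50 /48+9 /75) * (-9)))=-400 /2091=-0.19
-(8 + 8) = -16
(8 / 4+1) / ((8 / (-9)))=-27 / 8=-3.38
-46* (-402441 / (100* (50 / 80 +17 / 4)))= 949348 / 25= 37973.92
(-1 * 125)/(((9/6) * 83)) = -250/249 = -1.00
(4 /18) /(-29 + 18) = -2 /99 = -0.02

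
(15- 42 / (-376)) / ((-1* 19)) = -2841 / 3572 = -0.80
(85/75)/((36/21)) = 119/180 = 0.66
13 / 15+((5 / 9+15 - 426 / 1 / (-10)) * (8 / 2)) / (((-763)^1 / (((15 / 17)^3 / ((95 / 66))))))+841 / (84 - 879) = -19064851072 / 56622889995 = -0.34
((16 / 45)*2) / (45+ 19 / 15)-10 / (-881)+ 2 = 1858748 / 917121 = 2.03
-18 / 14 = -1.29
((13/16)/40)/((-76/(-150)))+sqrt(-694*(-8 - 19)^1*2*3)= 195/4864+18*sqrt(347)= 335.34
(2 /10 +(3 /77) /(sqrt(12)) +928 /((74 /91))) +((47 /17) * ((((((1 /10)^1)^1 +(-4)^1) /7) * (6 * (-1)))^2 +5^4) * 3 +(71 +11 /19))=sqrt(3) /154 +5588574401 /861175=6489.49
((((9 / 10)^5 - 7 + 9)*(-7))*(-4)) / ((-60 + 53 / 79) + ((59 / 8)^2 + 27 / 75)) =-1146032776 / 72340125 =-15.84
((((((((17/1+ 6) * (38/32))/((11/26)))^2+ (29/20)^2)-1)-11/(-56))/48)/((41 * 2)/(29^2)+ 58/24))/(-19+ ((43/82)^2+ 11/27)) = -215650484391291561/114349805302040000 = -1.89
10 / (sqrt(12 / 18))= 12.25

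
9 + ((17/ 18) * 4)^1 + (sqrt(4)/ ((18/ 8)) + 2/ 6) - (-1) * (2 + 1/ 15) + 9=376/ 15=25.07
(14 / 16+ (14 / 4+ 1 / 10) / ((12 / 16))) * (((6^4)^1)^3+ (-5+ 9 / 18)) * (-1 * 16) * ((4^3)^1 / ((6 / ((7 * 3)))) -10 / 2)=-43285752018343.80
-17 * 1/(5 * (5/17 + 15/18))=-1734/575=-3.02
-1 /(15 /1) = -1 /15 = -0.07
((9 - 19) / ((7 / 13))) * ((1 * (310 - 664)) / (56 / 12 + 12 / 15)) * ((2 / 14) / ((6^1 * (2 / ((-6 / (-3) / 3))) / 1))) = 19175 / 2009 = 9.54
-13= -13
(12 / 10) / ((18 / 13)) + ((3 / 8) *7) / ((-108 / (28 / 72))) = 22219 / 25920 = 0.86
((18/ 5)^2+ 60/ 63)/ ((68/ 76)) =15.55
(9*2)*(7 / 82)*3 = 4.61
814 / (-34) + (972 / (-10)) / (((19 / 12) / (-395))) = 7824643 / 323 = 24224.90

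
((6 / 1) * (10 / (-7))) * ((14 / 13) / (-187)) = 0.05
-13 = -13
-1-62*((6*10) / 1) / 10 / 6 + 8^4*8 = 32705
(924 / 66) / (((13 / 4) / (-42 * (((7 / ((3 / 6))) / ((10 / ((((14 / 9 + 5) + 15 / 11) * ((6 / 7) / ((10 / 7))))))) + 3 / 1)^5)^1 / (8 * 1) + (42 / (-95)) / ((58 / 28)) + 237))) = -1727934904154964247754914 / 912522200712890625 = -1893581.22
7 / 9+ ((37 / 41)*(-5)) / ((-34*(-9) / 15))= 6983 / 12546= 0.56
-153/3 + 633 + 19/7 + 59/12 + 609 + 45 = 104465/84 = 1243.63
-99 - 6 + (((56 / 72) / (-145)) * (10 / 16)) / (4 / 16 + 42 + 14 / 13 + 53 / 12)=-19439293 / 185136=-105.00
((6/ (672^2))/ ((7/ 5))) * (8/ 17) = 5/ 1119552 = 0.00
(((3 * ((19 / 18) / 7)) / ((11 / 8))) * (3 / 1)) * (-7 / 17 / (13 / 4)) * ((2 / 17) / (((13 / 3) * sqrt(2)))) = -912 * sqrt(2) / 537251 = -0.00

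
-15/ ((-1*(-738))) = -5/ 246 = -0.02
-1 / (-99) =1 / 99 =0.01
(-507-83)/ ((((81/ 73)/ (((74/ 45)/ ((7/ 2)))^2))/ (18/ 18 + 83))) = -754724224/ 76545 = -9859.88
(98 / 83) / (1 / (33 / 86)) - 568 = -2025575 / 3569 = -567.55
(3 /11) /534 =1 /1958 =0.00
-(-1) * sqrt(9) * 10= 30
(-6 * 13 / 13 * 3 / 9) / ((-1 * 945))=2 / 945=0.00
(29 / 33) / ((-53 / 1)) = -29 / 1749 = -0.02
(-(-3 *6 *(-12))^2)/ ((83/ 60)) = -2799360/ 83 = -33727.23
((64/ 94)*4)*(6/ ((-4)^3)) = -12/ 47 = -0.26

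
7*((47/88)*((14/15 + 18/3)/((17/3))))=4277/935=4.57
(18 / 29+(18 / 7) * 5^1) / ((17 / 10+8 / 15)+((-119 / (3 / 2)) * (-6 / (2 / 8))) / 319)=902880 / 549451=1.64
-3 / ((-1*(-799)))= -3 / 799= -0.00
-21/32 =-0.66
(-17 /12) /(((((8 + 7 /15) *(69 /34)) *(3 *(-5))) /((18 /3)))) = 289 /8763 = 0.03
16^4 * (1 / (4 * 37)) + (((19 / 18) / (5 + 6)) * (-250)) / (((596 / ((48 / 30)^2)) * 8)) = 241673354 / 545787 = 442.80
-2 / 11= -0.18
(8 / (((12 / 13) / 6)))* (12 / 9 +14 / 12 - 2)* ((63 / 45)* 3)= 546 / 5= 109.20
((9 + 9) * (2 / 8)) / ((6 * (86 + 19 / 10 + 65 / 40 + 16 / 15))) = 90 / 10871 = 0.01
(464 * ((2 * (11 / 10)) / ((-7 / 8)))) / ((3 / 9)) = -122496 / 35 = -3499.89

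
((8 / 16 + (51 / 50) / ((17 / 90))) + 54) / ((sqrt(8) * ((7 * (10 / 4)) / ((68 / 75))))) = 10183 * sqrt(2) / 13125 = 1.10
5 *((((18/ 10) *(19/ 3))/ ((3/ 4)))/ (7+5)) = 19/ 3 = 6.33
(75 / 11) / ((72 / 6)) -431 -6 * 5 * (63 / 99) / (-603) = -3806459 / 8844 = -430.40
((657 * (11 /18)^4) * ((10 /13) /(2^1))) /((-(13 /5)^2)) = -133599125 /25625808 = -5.21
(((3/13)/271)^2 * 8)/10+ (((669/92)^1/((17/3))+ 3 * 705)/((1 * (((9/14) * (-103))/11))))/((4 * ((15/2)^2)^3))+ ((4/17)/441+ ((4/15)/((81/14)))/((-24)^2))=805516563569164043/6695671595415996375000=0.00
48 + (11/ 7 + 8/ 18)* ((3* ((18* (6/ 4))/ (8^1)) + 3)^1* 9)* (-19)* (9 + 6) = -67817.62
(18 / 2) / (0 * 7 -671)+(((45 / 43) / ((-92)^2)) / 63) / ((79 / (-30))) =-905744877 / 67524560488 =-0.01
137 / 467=0.29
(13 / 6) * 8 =52 / 3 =17.33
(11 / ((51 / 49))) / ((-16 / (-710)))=191345 / 408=468.98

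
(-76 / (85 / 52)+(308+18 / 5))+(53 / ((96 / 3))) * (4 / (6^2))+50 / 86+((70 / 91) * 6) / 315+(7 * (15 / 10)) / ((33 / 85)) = 308659672891 / 1053692640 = 292.93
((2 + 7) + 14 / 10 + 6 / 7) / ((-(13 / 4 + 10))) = -1576 / 1855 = -0.85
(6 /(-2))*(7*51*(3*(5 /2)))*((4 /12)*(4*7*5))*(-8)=2998800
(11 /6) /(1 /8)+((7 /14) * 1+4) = 115 /6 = 19.17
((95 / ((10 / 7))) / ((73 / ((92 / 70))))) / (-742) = -437 / 270830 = -0.00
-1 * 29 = -29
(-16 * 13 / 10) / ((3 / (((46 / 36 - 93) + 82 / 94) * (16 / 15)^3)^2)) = -2576811815333789696 / 30571697109375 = -84287.50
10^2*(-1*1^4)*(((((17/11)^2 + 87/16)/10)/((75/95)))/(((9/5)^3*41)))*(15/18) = -0.35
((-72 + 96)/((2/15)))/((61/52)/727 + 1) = 1360944/7573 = 179.71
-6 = -6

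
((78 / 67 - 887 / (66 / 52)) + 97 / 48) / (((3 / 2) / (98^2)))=-59088108191 / 13266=-4454101.33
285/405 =19/27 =0.70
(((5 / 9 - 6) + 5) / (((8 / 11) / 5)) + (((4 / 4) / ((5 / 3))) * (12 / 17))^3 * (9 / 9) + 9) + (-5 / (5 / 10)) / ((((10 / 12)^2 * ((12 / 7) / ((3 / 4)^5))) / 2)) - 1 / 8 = 2700699649 / 1414944000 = 1.91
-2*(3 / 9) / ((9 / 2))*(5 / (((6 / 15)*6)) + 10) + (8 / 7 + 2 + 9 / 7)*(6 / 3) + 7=7976 / 567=14.07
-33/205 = -0.16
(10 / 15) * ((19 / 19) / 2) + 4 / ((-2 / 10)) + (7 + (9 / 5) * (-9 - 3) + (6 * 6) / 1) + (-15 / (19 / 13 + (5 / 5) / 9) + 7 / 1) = -2221 / 2760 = -0.80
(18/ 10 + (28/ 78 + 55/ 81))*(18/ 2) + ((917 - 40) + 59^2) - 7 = 2560277/ 585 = 4376.54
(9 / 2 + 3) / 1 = 15 / 2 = 7.50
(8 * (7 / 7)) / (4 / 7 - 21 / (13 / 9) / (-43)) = 8.80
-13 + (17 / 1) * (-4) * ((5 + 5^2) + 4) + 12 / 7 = -16263 / 7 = -2323.29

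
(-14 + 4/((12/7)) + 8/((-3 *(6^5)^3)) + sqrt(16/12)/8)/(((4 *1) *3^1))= -2057059307521/2115832430592 + sqrt(3)/144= -0.96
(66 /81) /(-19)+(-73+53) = -10282 /513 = -20.04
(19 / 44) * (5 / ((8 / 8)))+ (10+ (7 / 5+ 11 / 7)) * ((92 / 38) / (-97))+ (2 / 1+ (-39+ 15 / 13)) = -1254892493 / 36896860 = -34.01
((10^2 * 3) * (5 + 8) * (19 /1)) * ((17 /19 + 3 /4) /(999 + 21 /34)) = 1381250 /11329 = 121.92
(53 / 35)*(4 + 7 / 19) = 4399 / 665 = 6.62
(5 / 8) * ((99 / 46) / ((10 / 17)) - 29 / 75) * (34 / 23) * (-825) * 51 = -1076584245 / 8464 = -127195.68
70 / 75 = 14 / 15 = 0.93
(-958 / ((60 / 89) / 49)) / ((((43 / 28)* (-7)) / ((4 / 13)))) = 16711352 / 8385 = 1993.01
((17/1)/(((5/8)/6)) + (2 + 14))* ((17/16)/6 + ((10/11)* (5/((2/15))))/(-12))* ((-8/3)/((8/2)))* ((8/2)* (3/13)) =630112/2145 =293.76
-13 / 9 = -1.44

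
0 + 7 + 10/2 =12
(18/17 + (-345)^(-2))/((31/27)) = 6427401/6969575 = 0.92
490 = 490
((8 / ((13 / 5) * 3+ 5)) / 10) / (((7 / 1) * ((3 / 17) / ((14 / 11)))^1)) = 17 / 264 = 0.06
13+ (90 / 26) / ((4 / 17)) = 27.71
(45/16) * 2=45/8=5.62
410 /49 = 8.37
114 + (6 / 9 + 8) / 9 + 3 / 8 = 24913 / 216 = 115.34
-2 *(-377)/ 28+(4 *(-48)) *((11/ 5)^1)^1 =-395.47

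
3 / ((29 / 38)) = 114 / 29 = 3.93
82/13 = 6.31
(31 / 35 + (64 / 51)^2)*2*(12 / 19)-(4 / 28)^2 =655849 / 212415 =3.09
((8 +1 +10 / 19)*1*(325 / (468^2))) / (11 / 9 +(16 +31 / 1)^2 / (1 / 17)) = 4525 / 12021557184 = 0.00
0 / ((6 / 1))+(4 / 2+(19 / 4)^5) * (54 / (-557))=-66909969 / 285184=-234.62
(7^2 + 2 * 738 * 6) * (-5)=-44525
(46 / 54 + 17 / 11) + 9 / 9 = 3.40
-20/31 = -0.65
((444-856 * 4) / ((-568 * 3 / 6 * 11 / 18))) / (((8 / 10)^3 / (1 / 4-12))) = -39391875 / 99968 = -394.04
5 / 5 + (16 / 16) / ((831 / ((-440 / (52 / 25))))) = 8053 / 10803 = 0.75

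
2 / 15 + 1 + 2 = 47 / 15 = 3.13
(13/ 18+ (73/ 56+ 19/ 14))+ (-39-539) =-289607/ 504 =-574.62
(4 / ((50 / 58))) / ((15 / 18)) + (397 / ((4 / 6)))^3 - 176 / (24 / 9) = 211176298443 / 1000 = 211176298.44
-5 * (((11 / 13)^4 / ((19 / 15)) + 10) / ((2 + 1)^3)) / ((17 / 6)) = -56462050 / 83026827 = -0.68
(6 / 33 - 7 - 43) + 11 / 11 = -537 / 11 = -48.82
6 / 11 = 0.55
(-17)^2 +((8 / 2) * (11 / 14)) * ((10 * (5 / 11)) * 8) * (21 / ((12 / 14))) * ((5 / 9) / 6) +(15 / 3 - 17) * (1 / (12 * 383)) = 5669522 / 10341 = 548.26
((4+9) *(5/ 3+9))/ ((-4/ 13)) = -1352/ 3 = -450.67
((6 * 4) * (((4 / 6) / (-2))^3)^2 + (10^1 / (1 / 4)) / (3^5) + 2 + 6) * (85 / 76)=14110 / 1539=9.17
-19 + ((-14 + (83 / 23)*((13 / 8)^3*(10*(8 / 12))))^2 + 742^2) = 43565948145529 / 78004224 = 558507.55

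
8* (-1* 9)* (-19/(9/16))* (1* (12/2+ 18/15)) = 87552/5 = 17510.40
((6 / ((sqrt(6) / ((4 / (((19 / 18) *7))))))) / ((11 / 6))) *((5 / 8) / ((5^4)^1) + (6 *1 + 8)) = 756054 *sqrt(6) / 182875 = 10.13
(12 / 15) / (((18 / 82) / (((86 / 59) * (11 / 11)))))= 14104 / 2655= 5.31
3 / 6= 1 / 2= 0.50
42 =42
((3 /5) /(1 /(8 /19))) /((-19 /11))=-264 /1805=-0.15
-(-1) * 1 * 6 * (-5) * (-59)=1770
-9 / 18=-1 / 2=-0.50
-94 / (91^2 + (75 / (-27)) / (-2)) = -0.01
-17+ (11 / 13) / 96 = -21205 / 1248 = -16.99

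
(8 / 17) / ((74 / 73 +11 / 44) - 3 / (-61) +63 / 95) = 13537120 / 56843427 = 0.24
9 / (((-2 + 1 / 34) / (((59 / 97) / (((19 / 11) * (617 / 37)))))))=-7347978 / 76187777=-0.10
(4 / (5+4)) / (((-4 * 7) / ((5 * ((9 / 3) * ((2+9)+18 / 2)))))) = -100 / 21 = -4.76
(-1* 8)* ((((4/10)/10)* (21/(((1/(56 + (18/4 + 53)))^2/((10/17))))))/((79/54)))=-233735544/6715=-34807.97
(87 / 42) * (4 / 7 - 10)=-957 / 49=-19.53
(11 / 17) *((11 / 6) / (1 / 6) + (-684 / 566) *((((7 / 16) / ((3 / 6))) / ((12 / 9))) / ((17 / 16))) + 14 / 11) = 609984 / 81787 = 7.46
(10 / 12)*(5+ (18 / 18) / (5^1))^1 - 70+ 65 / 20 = -749 / 12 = -62.42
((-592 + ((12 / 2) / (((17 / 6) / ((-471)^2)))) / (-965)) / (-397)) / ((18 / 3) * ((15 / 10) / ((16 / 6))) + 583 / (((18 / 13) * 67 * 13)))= 85375325664 / 121222467205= 0.70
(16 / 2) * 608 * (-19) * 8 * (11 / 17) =-8132608 / 17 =-478388.71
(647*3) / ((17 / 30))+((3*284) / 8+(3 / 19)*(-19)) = 119979 / 34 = 3528.79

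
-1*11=-11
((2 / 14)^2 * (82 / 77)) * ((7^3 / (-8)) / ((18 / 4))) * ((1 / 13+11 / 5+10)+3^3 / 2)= -45797 / 8580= -5.34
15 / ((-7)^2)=15 / 49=0.31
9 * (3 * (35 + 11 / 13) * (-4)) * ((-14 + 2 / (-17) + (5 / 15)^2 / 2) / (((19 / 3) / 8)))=22211424 / 323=68766.02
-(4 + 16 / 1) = -20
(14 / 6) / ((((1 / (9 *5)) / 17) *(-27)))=-595 / 9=-66.11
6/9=2/3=0.67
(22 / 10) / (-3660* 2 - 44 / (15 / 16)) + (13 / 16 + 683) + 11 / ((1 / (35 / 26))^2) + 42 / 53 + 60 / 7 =9881544705481 / 13856980592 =713.11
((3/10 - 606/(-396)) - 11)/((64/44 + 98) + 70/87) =-2581/28220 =-0.09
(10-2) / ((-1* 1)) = -8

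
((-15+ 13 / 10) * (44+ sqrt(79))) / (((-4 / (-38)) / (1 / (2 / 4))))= -57266 / 5 - 2603 * sqrt(79) / 10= -13766.80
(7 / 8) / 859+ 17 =17.00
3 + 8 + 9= 20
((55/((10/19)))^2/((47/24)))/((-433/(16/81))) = -1397792/549477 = -2.54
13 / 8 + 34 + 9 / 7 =2067 / 56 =36.91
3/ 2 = 1.50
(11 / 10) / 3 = 0.37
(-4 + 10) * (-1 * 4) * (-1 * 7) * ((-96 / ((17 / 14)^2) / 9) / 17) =-351232 / 4913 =-71.49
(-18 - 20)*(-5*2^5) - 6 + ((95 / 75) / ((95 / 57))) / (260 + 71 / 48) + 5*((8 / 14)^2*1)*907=16593593834 / 2196425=7554.82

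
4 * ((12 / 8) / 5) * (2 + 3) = 6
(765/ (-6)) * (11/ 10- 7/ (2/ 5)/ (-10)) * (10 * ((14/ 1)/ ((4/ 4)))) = -101745/ 2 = -50872.50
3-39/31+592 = 18406/31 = 593.74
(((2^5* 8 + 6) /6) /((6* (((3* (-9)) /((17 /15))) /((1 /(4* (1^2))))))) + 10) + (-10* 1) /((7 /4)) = 859211 /204120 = 4.21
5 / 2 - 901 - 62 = -1921 / 2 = -960.50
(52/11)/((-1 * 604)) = -13/1661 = -0.01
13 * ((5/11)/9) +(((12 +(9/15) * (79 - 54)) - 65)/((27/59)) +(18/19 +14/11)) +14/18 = -447956/5643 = -79.38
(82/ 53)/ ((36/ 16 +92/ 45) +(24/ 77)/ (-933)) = 353457720/ 981008323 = 0.36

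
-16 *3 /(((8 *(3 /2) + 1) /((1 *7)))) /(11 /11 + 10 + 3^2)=-84 /65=-1.29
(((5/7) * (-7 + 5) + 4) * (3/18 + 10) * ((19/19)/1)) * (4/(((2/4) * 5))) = 41.83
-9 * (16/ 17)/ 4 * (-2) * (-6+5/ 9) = -392/ 17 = -23.06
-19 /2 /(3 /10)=-95 /3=-31.67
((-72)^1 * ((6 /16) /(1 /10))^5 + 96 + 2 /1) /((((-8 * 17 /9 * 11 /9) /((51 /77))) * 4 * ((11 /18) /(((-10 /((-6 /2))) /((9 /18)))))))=24865573995 /4770304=5212.58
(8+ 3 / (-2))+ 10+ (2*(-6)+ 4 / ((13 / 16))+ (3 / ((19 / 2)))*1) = 4811 / 494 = 9.74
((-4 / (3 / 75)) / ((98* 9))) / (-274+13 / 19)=950 / 2290113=0.00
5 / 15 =1 / 3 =0.33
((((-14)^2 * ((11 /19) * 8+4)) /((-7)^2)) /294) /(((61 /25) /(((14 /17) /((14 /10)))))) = 82000 /2896341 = 0.03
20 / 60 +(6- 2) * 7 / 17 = 101 / 51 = 1.98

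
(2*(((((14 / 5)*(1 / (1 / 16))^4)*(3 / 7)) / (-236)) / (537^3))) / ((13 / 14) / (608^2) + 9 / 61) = -20689260118016 / 709265304833555565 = -0.00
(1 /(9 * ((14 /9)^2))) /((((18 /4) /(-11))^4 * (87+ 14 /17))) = 0.02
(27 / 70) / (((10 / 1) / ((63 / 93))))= 81 / 3100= 0.03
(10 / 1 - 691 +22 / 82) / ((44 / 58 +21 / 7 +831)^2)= -11736155 / 12013558912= -0.00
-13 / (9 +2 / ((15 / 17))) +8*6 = 46.85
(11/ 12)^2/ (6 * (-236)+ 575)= -121/ 121104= -0.00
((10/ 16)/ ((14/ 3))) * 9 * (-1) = -135/ 112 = -1.21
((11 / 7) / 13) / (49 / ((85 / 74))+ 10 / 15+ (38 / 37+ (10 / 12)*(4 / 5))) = 103785 / 38652796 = 0.00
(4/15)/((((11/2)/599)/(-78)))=-2265.31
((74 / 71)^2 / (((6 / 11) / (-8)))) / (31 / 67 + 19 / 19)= -8071624 / 741027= -10.89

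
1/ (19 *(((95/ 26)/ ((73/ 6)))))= 949/ 5415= 0.18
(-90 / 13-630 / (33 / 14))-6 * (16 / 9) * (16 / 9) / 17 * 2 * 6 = -6291994 / 21879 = -287.58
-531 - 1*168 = -699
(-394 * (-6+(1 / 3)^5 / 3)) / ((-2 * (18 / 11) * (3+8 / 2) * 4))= -25.79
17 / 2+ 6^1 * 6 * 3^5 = 17513 / 2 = 8756.50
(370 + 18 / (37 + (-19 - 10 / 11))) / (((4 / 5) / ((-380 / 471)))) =-374.20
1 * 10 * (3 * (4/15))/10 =4/5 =0.80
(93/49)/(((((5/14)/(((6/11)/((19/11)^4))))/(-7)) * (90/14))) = -1155308/3258025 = -0.35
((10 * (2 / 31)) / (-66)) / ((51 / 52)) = -520 / 52173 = -0.01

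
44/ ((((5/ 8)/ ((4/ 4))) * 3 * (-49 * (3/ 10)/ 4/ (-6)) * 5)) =5632/ 735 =7.66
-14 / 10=-1.40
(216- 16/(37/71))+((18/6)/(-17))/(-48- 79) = 185.30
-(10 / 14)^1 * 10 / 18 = -0.40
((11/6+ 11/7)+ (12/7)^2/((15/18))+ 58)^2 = 9110511601/2160900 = 4216.07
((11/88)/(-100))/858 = -1/686400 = -0.00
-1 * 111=-111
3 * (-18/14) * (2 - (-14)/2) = -34.71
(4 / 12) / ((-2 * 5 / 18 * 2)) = -3 / 10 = -0.30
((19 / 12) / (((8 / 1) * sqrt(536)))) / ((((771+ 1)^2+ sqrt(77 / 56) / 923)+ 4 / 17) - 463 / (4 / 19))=-5068193 * sqrt(737) / 4466791600644575100277296+ 11110767216851393 * sqrt(134) / 8933583201289150200554592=0.00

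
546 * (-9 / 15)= -327.60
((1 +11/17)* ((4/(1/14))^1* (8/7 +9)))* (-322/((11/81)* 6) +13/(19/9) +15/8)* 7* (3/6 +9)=-4504003854/187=-24085582.11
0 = 0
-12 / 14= -0.86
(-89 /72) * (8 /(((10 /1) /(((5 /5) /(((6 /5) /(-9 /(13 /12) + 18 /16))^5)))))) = 5915946665705625 /778657857536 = 7597.62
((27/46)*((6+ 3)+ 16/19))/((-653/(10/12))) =-8415/1141444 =-0.01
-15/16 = -0.94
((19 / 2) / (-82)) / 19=-1 / 164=-0.01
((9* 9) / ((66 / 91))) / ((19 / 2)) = 2457 / 209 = 11.76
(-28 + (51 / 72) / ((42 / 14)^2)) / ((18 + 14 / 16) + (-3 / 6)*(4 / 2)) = -6031 / 3861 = -1.56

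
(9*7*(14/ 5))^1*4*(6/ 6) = 3528/ 5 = 705.60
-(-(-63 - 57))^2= -14400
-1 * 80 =-80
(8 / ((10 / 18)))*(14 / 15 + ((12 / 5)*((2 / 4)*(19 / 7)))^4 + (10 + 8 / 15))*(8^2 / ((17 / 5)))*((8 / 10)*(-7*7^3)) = -3430253862912 / 53125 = -64569484.48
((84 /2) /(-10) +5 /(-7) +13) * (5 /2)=283 /14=20.21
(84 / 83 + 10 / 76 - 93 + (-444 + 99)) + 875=438.14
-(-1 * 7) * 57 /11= 36.27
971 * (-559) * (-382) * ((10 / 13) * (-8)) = -1275971680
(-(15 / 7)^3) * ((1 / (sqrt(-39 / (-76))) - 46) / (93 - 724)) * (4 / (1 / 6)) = -3726000 / 216433 + 54000 * sqrt(741) / 2813629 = -16.69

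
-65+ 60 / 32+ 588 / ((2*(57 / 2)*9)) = -84787 / 1368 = -61.98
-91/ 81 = -1.12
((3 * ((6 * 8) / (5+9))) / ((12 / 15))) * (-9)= -810 / 7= -115.71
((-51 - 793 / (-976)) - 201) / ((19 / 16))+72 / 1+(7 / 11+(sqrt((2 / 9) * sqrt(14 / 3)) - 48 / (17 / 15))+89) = -327739 / 3553+6^(3 / 4) * 7^(1 / 4) / 9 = -91.55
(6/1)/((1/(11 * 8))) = 528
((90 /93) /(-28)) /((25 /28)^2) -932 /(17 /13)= -46952356 /65875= -712.75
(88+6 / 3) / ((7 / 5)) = 450 / 7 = 64.29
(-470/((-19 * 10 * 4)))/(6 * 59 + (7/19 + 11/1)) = 47/27768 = 0.00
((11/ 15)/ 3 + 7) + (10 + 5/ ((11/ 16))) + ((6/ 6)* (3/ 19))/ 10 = 92293/ 3762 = 24.53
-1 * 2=-2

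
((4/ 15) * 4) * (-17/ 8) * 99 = -1122/ 5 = -224.40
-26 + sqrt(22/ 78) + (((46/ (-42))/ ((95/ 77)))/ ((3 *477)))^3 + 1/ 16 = -28151502440405876557/ 1085359130222526000 + sqrt(429)/ 39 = -25.41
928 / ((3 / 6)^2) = 3712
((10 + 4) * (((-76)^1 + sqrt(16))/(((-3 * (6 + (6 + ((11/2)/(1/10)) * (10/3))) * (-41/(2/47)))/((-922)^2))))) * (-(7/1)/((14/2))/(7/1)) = 122412096/564611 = 216.81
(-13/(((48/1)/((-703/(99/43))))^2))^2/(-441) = -141117809663656803289/224876626399789056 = -627.53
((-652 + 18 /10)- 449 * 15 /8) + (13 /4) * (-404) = -112203 /40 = -2805.08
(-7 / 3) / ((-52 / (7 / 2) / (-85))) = -4165 / 312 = -13.35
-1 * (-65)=65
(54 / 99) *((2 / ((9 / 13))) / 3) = 52 / 99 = 0.53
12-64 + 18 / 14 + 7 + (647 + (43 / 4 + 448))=29737 / 28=1062.04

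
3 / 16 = 0.19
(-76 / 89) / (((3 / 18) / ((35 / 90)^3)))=-6517 / 21627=-0.30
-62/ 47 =-1.32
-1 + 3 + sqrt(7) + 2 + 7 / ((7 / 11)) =sqrt(7) + 15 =17.65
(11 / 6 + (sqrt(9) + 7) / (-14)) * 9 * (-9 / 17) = -5.33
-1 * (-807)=807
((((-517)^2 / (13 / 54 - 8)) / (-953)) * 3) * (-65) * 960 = -2701971043200 / 399307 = -6766650.83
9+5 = 14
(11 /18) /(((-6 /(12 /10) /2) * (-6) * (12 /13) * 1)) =143 /3240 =0.04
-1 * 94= -94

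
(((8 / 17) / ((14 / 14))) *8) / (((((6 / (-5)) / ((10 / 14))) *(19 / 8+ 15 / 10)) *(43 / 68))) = -25600 / 27993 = -0.91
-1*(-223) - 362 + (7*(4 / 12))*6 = -125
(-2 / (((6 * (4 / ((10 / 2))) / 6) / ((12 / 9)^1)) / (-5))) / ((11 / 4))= 200 / 33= 6.06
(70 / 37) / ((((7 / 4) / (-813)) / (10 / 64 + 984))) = -128019045 / 148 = -864993.55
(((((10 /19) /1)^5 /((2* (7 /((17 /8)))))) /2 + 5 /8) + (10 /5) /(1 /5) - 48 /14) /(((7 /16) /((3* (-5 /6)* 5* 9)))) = -32087985975 /17332693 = -1851.30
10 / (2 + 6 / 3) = 5 / 2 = 2.50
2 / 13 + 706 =9180 / 13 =706.15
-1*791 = -791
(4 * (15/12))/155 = 1/31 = 0.03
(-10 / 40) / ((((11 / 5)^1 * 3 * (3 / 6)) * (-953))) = 5 / 62898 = 0.00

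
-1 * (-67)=67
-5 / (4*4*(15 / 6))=-1 / 8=-0.12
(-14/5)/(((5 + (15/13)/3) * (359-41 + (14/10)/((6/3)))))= -26/15935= -0.00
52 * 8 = 416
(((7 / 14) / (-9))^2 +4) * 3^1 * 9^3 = 35019 / 4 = 8754.75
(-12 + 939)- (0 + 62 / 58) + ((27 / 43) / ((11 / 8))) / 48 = 25402253 / 27434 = 925.94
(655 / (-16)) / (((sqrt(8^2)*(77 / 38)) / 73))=-908485 / 4928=-184.35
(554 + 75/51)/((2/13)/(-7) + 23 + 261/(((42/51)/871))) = 1718626/854153661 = 0.00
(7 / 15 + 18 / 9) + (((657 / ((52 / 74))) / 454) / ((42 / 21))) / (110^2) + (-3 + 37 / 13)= 1982091647 / 856970400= 2.31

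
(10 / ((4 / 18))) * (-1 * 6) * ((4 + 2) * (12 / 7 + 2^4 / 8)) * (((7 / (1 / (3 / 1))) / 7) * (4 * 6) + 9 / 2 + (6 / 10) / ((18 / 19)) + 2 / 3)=-3276936 / 7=-468133.71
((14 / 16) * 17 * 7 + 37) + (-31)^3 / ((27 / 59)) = -14030869 / 216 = -64957.73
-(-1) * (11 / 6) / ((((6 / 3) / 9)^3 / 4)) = 2673 / 4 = 668.25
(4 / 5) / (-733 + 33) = -1 / 875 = -0.00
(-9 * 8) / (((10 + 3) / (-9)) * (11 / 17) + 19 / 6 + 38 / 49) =-1079568 / 45095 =-23.94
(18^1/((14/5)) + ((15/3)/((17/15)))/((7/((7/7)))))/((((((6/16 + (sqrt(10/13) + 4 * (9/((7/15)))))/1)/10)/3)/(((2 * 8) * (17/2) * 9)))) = 819136281600/244944293 - 812851200 * sqrt(130)/244944293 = 3306.34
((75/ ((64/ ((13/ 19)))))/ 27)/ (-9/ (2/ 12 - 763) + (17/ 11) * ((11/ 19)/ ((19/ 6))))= 28262975/ 280136448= 0.10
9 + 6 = 15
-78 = -78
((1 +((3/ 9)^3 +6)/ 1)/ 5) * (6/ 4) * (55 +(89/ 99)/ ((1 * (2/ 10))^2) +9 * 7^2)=975251/ 891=1094.56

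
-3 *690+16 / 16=-2069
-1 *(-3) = 3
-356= -356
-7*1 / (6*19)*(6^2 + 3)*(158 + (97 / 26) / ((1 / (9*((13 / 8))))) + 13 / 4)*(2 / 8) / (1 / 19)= -314223 / 128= -2454.87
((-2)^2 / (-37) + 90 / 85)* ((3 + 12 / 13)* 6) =828 / 37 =22.38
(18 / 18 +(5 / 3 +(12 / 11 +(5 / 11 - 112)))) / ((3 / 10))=-35570 / 99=-359.29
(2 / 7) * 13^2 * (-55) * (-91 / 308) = 10985 / 14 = 784.64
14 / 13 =1.08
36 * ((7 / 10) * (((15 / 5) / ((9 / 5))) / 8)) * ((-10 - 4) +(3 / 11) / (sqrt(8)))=-147 / 2 +63 * sqrt(2) / 176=-72.99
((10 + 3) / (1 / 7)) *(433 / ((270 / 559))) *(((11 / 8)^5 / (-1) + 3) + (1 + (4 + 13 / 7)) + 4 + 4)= 9341164718873 / 8847360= 1055813.79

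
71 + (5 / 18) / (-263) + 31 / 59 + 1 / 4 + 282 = 197622607 / 558612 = 353.77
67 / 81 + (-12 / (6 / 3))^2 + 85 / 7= 27766 / 567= 48.97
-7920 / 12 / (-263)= 660 / 263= 2.51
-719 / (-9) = 79.89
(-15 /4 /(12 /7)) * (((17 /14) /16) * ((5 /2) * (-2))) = 425 /512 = 0.83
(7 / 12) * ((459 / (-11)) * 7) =-7497 / 44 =-170.39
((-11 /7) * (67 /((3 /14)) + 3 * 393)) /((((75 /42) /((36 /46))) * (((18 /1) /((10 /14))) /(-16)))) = 315040 /483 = 652.26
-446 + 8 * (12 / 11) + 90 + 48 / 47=-179012 / 517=-346.25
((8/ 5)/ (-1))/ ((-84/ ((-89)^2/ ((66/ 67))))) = 530707/ 3465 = 153.16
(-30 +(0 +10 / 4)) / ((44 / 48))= -30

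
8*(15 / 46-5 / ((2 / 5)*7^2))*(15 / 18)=1600 / 3381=0.47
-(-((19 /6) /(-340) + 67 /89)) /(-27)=-134989 /4902120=-0.03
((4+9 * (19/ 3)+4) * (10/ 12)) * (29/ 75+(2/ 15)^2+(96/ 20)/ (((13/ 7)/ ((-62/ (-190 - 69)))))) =110731/ 1998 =55.42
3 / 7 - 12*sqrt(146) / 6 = 3 / 7 - 2*sqrt(146) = -23.74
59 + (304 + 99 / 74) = 26961 / 74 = 364.34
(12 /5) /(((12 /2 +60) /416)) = 832 /55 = 15.13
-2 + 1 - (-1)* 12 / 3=3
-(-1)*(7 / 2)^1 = 7 / 2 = 3.50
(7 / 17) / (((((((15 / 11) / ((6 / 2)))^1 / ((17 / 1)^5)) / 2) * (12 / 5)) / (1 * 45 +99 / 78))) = 2578877917 / 52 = 49593806.10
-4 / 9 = -0.44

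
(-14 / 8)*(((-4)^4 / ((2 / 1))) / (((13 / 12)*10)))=-20.68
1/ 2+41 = 41.50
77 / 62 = 1.24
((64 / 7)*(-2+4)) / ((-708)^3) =-2 / 38816631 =-0.00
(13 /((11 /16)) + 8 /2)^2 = 63504 /121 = 524.83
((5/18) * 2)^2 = 25/81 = 0.31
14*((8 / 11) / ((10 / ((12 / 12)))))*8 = 448 / 55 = 8.15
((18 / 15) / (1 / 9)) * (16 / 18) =48 / 5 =9.60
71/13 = 5.46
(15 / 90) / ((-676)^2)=1 / 2741856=0.00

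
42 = 42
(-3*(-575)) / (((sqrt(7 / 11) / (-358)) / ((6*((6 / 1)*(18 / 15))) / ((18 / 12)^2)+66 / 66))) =-12474510*sqrt(77) / 7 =-15637625.86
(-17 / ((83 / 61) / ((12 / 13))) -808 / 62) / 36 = -205420 / 301041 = -0.68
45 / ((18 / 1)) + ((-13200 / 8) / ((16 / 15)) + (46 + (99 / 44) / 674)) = -2019805 / 1348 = -1498.37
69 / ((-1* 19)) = -69 / 19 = -3.63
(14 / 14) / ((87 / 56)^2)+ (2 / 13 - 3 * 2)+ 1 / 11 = -5780839 / 1082367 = -5.34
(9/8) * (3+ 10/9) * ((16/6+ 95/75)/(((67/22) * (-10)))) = -24013/40200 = -0.60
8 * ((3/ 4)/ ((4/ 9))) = 27/ 2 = 13.50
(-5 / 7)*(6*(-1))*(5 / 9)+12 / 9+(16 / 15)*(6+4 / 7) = 1126 / 105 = 10.72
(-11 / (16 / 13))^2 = 20449 / 256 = 79.88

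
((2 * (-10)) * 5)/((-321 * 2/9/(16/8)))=300/107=2.80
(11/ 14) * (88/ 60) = 121/ 105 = 1.15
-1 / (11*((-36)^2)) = -1 / 14256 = -0.00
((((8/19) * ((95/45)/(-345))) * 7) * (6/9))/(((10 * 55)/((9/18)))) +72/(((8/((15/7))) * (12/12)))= 345819179/17931375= 19.29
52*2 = 104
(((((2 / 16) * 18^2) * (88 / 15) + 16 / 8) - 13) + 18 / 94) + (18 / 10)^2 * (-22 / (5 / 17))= -91418 / 5875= -15.56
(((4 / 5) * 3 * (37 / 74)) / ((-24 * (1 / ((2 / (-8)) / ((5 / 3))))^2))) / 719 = -9 / 5752000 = -0.00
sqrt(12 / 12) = 1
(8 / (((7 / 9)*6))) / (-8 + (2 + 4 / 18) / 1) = -27 / 91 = -0.30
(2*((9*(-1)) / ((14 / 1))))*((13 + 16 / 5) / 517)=-729 / 18095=-0.04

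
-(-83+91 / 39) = 242 / 3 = 80.67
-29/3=-9.67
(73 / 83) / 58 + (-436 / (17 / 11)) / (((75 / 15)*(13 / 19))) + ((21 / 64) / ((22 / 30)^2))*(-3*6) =-93.43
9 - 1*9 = 0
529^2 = 279841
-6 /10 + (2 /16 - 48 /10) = -211 /40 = -5.28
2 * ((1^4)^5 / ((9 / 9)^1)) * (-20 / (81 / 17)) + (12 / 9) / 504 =-8.39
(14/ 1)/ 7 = 2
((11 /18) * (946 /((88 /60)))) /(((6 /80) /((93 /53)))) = 1466300 /159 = 9222.01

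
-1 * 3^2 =-9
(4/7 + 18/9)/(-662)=-9/2317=-0.00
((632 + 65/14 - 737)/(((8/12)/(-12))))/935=2529/1309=1.93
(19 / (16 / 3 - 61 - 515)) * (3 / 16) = -171 / 27392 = -0.01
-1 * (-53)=53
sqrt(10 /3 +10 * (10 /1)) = sqrt(930) /3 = 10.17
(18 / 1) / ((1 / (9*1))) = 162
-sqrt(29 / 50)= -sqrt(58) / 10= -0.76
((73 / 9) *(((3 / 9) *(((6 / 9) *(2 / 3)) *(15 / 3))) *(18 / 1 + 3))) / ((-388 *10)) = -0.03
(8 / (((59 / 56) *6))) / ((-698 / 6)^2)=672 / 7186259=0.00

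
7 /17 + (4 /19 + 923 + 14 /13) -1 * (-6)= 3908006 /4199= 930.70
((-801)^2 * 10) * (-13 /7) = -83408130 /7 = -11915447.14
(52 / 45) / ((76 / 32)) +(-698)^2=416559836 / 855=487204.49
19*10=190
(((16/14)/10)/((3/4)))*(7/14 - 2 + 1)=-8/105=-0.08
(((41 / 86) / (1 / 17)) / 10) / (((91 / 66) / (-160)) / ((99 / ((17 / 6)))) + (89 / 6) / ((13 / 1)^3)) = 480267504288 / 3854752243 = 124.59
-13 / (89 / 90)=-1170 / 89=-13.15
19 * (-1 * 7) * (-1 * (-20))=-2660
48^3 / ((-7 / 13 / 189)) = -38817792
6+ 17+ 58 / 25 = 633 / 25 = 25.32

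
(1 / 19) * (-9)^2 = 81 / 19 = 4.26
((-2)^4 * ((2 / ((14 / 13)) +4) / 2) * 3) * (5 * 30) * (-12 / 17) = -1771200 / 119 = -14884.03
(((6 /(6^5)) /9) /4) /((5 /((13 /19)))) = 13 /4432320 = 0.00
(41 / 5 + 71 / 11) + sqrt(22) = sqrt(22) + 806 / 55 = 19.34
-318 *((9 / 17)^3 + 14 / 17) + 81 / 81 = -1513537 / 4913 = -308.07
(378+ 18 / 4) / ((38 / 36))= 6885 / 19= 362.37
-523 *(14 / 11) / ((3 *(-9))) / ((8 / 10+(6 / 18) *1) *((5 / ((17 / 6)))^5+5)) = 611540762 / 621705843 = 0.98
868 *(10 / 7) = 1240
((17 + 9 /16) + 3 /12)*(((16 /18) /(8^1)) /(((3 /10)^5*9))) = 593750 /6561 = 90.50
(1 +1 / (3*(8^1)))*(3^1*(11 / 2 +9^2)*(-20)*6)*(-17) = 551437.50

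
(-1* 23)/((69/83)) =-83/3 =-27.67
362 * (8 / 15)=2896 / 15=193.07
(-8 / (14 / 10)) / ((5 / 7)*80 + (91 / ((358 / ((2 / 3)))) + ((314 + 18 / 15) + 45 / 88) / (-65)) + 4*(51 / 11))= -614328000 / 7633097833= -0.08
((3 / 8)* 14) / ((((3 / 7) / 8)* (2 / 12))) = 588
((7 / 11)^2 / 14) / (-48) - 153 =-1777255 / 11616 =-153.00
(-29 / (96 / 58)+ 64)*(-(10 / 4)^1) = -11155 / 96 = -116.20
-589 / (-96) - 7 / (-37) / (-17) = 369809 / 60384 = 6.12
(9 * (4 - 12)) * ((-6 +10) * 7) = -2016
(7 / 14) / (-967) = -1 / 1934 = -0.00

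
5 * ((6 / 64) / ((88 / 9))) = 135 / 2816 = 0.05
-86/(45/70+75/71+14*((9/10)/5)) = -20.38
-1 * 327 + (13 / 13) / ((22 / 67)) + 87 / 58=-3547 / 11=-322.45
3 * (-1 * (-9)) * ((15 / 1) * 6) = 2430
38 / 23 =1.65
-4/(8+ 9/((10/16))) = -5/28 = -0.18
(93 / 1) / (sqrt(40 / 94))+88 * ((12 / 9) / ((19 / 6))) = 704 / 19+93 * sqrt(235) / 10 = 179.62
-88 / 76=-1.16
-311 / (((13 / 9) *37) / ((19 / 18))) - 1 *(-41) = 33533 / 962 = 34.86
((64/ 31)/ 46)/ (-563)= -0.00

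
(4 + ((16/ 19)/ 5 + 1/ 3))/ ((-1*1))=-1283/ 285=-4.50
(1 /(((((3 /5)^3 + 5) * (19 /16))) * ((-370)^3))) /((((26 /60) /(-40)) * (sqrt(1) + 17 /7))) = 175 /2039340433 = 0.00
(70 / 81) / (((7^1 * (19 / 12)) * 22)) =20 / 5643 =0.00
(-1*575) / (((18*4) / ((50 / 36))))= -14375 / 1296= -11.09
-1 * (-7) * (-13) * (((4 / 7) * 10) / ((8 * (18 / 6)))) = -65 / 3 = -21.67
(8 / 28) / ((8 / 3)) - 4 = -109 / 28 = -3.89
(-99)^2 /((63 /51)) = 55539 /7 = 7934.14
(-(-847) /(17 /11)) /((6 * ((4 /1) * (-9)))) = -2.54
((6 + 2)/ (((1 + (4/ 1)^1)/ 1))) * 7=56/ 5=11.20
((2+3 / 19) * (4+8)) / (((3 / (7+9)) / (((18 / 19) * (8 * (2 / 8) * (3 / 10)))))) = 141696 / 1805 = 78.50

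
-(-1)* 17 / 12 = 17 / 12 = 1.42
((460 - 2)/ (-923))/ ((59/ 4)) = -1832/ 54457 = -0.03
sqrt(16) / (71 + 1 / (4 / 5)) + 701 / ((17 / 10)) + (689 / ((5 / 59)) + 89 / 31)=382794744 / 44795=8545.48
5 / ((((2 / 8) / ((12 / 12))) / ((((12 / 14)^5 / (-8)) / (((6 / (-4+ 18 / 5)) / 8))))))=10368 / 16807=0.62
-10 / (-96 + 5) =10 / 91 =0.11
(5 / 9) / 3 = 5 / 27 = 0.19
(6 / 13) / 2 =3 / 13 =0.23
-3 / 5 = -0.60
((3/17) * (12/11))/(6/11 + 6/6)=36/289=0.12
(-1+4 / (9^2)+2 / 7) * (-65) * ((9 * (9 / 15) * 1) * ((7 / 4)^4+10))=24313861 / 5376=4522.67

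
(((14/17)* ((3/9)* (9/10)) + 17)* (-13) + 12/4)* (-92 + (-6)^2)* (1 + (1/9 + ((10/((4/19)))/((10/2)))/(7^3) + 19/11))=14639790164/412335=35504.60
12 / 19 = 0.63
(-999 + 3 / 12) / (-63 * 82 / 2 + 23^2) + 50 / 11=454745 / 90376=5.03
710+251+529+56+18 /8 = 6193 /4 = 1548.25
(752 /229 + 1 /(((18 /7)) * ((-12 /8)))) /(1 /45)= 93505 /687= 136.11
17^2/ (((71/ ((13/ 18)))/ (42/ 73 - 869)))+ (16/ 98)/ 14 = -2552.94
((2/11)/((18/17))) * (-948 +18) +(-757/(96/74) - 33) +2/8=-409711/528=-775.97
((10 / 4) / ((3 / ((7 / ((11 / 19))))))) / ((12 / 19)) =12635 / 792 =15.95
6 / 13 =0.46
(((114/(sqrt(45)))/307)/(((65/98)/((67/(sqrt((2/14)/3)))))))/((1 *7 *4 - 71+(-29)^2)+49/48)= 1710912 *sqrt(105)/546667225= 0.03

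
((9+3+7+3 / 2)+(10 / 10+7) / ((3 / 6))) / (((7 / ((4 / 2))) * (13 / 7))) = 73 / 13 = 5.62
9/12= 3/4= 0.75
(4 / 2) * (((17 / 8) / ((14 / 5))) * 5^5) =265625 / 56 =4743.30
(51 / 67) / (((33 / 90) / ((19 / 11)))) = 29070 / 8107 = 3.59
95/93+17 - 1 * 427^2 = -16954921/93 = -182310.98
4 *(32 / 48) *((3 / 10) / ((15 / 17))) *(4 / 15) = 272 / 1125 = 0.24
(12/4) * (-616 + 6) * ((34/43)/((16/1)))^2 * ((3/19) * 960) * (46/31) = -1094760900/1089061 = -1005.23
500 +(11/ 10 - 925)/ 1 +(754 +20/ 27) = 89327/ 270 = 330.84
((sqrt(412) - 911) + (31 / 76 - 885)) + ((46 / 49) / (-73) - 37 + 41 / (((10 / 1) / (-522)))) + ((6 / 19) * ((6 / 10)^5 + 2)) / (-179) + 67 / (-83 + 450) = -221706965375848613 / 55808666987500 + 2 * sqrt(103) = -3952.33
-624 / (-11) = 624 / 11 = 56.73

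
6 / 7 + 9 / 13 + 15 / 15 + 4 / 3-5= -305 / 273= -1.12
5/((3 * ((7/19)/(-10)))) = -950/21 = -45.24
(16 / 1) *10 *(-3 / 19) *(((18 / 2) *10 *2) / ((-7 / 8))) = 691200 / 133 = 5196.99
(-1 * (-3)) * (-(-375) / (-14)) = -1125 / 14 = -80.36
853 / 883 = 0.97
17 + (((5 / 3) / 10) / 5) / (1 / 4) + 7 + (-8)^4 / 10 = 6506 / 15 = 433.73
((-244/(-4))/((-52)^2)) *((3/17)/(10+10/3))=549/1838720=0.00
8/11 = 0.73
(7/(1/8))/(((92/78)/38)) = 41496/23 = 1804.17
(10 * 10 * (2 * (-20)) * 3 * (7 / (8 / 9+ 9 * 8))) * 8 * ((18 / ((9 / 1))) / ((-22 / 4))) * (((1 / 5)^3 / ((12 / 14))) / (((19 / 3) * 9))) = 4704 / 8569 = 0.55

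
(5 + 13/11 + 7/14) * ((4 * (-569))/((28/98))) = -585501/11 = -53227.36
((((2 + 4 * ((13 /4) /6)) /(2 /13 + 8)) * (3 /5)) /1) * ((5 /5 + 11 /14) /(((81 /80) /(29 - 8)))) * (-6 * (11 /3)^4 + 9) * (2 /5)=-188753500 /38637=-4885.30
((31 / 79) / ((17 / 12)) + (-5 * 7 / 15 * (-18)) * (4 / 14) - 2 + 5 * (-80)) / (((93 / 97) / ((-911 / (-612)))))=-605.08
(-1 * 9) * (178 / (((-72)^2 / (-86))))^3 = 56049970283 / 241864704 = 231.74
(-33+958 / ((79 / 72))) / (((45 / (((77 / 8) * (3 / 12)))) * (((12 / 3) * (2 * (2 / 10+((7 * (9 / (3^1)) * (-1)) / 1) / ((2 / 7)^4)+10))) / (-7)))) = 11924297 / 952887888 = 0.01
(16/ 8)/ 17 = 2/ 17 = 0.12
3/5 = 0.60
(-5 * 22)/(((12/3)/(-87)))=4785/2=2392.50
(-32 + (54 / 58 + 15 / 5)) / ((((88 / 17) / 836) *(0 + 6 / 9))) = -6799.71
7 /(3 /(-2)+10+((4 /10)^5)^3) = 427246093750 /518798893661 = 0.82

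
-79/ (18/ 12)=-52.67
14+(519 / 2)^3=139798471 / 8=17474808.88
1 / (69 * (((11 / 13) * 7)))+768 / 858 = 61993 / 69069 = 0.90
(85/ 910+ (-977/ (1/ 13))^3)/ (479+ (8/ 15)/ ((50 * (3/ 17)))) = -419505499433660625/ 98087626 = -4276844251.83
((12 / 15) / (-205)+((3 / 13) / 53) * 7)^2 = 352275361 / 498753750625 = 0.00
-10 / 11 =-0.91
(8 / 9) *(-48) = -128 / 3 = -42.67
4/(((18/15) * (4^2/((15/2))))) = 25/16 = 1.56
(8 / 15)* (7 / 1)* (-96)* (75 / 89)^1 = -26880 / 89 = -302.02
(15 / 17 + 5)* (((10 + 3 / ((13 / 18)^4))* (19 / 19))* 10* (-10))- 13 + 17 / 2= -12015129833 / 971074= -12373.03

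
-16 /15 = -1.07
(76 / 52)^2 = 361 / 169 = 2.14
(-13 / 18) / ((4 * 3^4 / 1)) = -13 / 5832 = -0.00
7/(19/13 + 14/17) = 3.06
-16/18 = -8/9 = -0.89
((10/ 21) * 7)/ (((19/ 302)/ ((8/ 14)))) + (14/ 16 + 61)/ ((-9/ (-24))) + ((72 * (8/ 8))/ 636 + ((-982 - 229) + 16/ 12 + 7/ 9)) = -1013.50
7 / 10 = 0.70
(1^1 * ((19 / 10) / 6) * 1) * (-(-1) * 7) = 133 / 60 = 2.22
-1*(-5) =5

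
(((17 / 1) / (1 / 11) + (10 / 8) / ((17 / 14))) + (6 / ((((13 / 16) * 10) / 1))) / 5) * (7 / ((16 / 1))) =14555499 / 176800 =82.33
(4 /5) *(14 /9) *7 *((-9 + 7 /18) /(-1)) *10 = 60760 /81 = 750.12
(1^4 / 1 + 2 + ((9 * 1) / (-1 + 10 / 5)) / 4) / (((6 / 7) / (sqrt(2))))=49 * sqrt(2) / 8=8.66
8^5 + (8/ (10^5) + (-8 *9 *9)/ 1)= 401500001/ 12500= 32120.00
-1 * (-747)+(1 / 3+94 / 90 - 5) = 33452 / 45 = 743.38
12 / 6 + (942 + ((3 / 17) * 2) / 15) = 80242 / 85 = 944.02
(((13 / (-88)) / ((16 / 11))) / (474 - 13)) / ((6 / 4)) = -13 / 88512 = -0.00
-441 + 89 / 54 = -23725 / 54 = -439.35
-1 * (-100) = 100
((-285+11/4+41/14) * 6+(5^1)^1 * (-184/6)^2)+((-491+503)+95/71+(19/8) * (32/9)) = 3048.08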